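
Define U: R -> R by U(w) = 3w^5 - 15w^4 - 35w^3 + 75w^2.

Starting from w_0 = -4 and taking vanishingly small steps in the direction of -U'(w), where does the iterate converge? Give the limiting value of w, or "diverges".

diverges

U'(w) = 15w(w - 5)(w - 1)(w + 2), so U'(-4) = 5400.
Gradient descent moves in the -U' direction, i.e. w is decreasing.
There is no critical point below w=-4, and U' keeps the same sign, so the iterate runs off to −∞.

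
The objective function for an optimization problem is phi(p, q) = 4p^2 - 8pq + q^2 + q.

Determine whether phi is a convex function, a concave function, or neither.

phi is quadratic, so its Hessian is the constant matrix H = [[8, -8], [-8, 2]].
det(H) = -48, tr(H) = 10.
det(H) < 0, so H is indefinite: neither convex nor concave.

neither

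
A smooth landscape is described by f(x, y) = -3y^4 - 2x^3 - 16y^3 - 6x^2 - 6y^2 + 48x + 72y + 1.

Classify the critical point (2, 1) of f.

The mixed partial ∂²f/∂x∂y is 0, so the Hessian at any point is diag(f_xx, f_yy) = diag(-12(x + 1), -12(3y^2 + 8y + 1)).
At (2, 1): H = diag(-36, -144).
Both eigenvalues are negative, so H is negative definite: a local maximum.

local maximum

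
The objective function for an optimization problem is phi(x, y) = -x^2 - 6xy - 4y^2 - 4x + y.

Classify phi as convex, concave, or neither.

neither

phi is quadratic, so its Hessian is the constant matrix H = [[-2, -6], [-6, -8]].
det(H) = -20, tr(H) = -10.
det(H) < 0, so H is indefinite: neither convex nor concave.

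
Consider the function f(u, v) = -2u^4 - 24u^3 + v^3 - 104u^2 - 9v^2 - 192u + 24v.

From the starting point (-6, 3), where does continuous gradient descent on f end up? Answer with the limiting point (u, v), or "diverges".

f is separable, so gradient descent decouples: u follows -∂f/∂u, v follows -∂f/∂v.
∂f/∂u = -8(u + 2)(u + 3)(u + 4); at u=-6 this is 192, so u decreases.
∂f/∂v = 3(v - 4)(v - 2); at v=3 this is -3, so v increases.
The u-coordinate has no critical point in that direction and runs off to infinity.

diverges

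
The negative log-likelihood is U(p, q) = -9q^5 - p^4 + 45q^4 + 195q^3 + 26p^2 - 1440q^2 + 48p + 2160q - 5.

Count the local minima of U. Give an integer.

2

U separates as a function of p plus a function of q, so ∇U=0 decouples.
∂U/∂p = -4(p - 4)(p + 1)(p + 3) = 0 at p ∈ {-3, -1, 4}; ∂U/∂q = -45(q - 4)(q - 3)(q - 1)(q + 4) = 0 at q ∈ {-4, 1, 3, 4}.
The Hessian is diagonal: diag(U_pp, U_qq). Second derivatives: U_pp(-3)=-56, U_pp(-1)=40, U_pp(4)=-140; U_qq(-4)=12600, U_qq(1)=-1350, U_qq(3)=630, U_qq(4)=-1080.
Local minima occur where both diagonal entries positive: (-1, -4), (-1, 3). Count: 2.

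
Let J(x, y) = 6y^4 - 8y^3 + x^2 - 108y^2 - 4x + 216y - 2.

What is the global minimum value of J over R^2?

J(x,y) separates as P(x) + Q(y) − 2, so its minimum is min P + min Q − 2.
P'(x) = 2x - 4 vanishes at x ∈ {2}; Q'(y) = 24(y - 3)(y - 1)(y + 3) vanishes at y ∈ {-3, 1, 3}.
Local minima of P (where P''>0): P(2)=-4. Local minima of Q: Q(-3)=-918, Q(3)=-54.
So the global minimum of J is P(2) + Q(-3) − 2 = -4 − 918 − 2 = -924, attained at (2, -3).

-924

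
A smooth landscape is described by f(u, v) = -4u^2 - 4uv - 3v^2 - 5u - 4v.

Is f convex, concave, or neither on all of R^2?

f is quadratic, so its Hessian is the constant matrix H = [[-8, -4], [-4, -6]].
det(H) = 32, tr(H) = -14.
det(H) > 0 and tr(H) < 0, so H is negative definite everywhere: concave.

concave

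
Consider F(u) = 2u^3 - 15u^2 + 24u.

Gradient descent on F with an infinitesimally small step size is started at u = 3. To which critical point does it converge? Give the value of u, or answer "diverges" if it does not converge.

F'(u) = 6(u - 4)(u - 1), so F'(3) = -12.
Gradient descent moves in the -F' direction, i.e. u is increasing.
The nearest critical point in that direction is u = 4, where F'' = 18 > 0 (a local minimum). The iterate converges there.

4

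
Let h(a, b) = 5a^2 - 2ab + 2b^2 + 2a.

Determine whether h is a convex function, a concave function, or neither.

convex

h is quadratic, so its Hessian is the constant matrix H = [[10, -2], [-2, 4]].
det(H) = 36, tr(H) = 14.
det(H) > 0 and tr(H) > 0, so H is positive definite everywhere: convex.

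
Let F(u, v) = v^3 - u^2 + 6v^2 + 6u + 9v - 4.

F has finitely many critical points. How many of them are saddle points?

F separates as a function of u plus a function of v, so ∇F=0 decouples.
∂F/∂u = -2(u - 3) = 0 at u ∈ {3}; ∂F/∂v = 3(v + 1)(v + 3) = 0 at v ∈ {-3, -1}.
The Hessian is diagonal: diag(F_uu, F_vv). Second derivatives: F_uu(3)=-2; F_vv(-3)=-6, F_vv(-1)=6.
Saddle points occur where the two diagonal entries have opposite signs: (3, -1). Count: 1.

1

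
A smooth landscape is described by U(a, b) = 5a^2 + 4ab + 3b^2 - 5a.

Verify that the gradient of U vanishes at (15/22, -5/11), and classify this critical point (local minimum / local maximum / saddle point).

∇U = (10a + 4b - 5, 4a + 6b); substituting (15/22, -5/11) gives ∇U = (0, 0), so (15/22, -5/11) is indeed a critical point.
The Hessian of U is constant: H = [[10, 4], [4, 6]].
det(H) = 10·6 − 4² = 44.
det(H) > 0 and tr(H) = 16 > 0, so H is positive definite and the point is a local minimum.

local minimum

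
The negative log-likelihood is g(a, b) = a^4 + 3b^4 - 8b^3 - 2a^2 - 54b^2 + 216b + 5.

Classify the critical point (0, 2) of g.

local maximum

The mixed partial ∂²g/∂a∂b is 0, so the Hessian at any point is diag(g_aa, g_bb) = diag(4(3a^2 - 1), 12(3b^2 - 4b - 9)).
At (0, 2): H = diag(-4, -60).
Both eigenvalues are negative, so H is negative definite: a local maximum.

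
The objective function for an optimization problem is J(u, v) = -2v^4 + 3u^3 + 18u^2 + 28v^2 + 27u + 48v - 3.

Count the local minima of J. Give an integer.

J separates as a function of u plus a function of v, so ∇J=0 decouples.
∂J/∂u = 9(u + 1)(u + 3) = 0 at u ∈ {-3, -1}; ∂J/∂v = -8(v - 3)(v + 1)(v + 2) = 0 at v ∈ {-2, -1, 3}.
The Hessian is diagonal: diag(J_uu, J_vv). Second derivatives: J_uu(-3)=-18, J_uu(-1)=18; J_vv(-2)=-40, J_vv(-1)=32, J_vv(3)=-160.
Local minima occur where both diagonal entries positive: (-1, -1). Count: 1.

1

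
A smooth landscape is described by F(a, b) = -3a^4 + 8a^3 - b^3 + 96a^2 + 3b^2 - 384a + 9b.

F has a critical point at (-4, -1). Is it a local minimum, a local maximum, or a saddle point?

saddle point

The mixed partial ∂²F/∂a∂b is 0, so the Hessian at any point is diag(F_aa, F_bb) = diag(12(-3a^2 + 4a + 16), 6(-b + 1)).
At (-4, -1): H = diag(-576, 12).
The eigenvalues have opposite signs, so H is indefinite: a saddle point.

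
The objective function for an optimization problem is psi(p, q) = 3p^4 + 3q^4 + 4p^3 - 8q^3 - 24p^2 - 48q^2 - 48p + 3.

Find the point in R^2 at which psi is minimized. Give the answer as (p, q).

(2, 4)

psi(p,q) separates as A(p) + B(q) + 3, so its minimum is min A + min B + 3.
A'(p) = 12(p - 2)(p + 1)(p + 2) vanishes at p ∈ {-2, -1, 2}; B'(q) = 12q(q - 4)(q + 2) vanishes at q ∈ {-2, 0, 4}.
Local minima of A (where A''>0): A(-2)=16, A(2)=-112. Local minima of B: B(-2)=-80, B(4)=-512.
So the global minimum of psi is A(2) + B(4) + 3 = -112 − 512 + 3 = -621, attained at (2, 4).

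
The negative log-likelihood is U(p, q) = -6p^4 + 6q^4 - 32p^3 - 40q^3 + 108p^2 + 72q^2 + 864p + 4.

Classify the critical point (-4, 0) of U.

saddle point

The mixed partial ∂²U/∂p∂q is 0, so the Hessian at any point is diag(U_pp, U_qq) = diag(24(-3p^2 - 8p + 9), 24(3q^2 - 10q + 6)).
At (-4, 0): H = diag(-168, 144).
The eigenvalues have opposite signs, so H is indefinite: a saddle point.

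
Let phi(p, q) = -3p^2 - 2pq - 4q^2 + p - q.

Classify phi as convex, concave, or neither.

phi is quadratic, so its Hessian is the constant matrix H = [[-6, -2], [-2, -8]].
det(H) = 44, tr(H) = -14.
det(H) > 0 and tr(H) < 0, so H is negative definite everywhere: concave.

concave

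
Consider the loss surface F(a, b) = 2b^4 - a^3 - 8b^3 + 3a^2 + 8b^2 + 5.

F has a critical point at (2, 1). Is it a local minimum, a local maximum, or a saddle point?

local maximum

The mixed partial ∂²F/∂a∂b is 0, so the Hessian at any point is diag(F_aa, F_bb) = diag(6(-a + 1), 8(3b^2 - 6b + 2)).
At (2, 1): H = diag(-6, -8).
Both eigenvalues are negative, so H is negative definite: a local maximum.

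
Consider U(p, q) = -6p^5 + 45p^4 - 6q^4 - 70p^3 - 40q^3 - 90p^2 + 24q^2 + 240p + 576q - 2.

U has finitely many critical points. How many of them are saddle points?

6

U separates as a function of p plus a function of q, so ∇U=0 decouples.
∂U/∂p = -30(p - 4)(p - 2)(p - 1)(p + 1) = 0 at p ∈ {-1, 1, 2, 4}; ∂U/∂q = -24(q - 2)(q + 3)(q + 4) = 0 at q ∈ {-4, -3, 2}.
The Hessian is diagonal: diag(U_pp, U_qq). Second derivatives: U_pp(-1)=900, U_pp(1)=-180, U_pp(2)=180, U_pp(4)=-900; U_qq(-4)=-144, U_qq(-3)=120, U_qq(2)=-720.
Saddle points occur where the two diagonal entries have opposite signs: (-1, -4), (-1, 2), (1, -3), (2, -4), (2, 2), (4, -3). Count: 6.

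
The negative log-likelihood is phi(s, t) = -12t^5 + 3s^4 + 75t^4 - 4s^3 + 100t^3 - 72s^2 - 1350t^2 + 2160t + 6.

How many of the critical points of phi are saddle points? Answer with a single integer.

phi separates as a function of s plus a function of t, so ∇phi=0 decouples.
∂phi/∂s = 12s(s - 4)(s + 3) = 0 at s ∈ {-3, 0, 4}; ∂phi/∂t = -60(t - 4)(t - 3)(t - 1)(t + 3) = 0 at t ∈ {-3, 1, 3, 4}.
The Hessian is diagonal: diag(phi_ss, phi_tt). Second derivatives: phi_ss(-3)=252, phi_ss(0)=-144, phi_ss(4)=336; phi_tt(-3)=10080, phi_tt(1)=-1440, phi_tt(3)=720, phi_tt(4)=-1260.
Saddle points occur where the two diagonal entries have opposite signs: (-3, 1), (-3, 4), (0, -3), (0, 3), (4, 1), (4, 4). Count: 6.

6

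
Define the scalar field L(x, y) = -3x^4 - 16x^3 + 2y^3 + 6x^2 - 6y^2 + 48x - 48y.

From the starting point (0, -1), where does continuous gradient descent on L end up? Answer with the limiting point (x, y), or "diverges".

L is separable, so gradient descent decouples: x follows -∂L/∂x, y follows -∂L/∂y.
∂L/∂x = -12(x - 1)(x + 1)(x + 4); at x=0 this is 48, so x decreases.
∂L/∂y = 6(y - 4)(y + 2); at y=-1 this is -30, so y increases.
x converges to its nearest critical value -1 (a local min of the x-part); y converges to 4. The iterate converges to (-1, 4).

(-1, 4)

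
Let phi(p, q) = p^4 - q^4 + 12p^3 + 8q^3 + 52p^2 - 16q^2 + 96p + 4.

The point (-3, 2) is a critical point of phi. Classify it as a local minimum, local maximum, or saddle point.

The mixed partial ∂²phi/∂p∂q is 0, so the Hessian at any point is diag(phi_pp, phi_qq) = diag(4(3p^2 + 18p + 26), 4(-3q^2 + 12q - 8)).
At (-3, 2): H = diag(-4, 16).
The eigenvalues have opposite signs, so H is indefinite: a saddle point.

saddle point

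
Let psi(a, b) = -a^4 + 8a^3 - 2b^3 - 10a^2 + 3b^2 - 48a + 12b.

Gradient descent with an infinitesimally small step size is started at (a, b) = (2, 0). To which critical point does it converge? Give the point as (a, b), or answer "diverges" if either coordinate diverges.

(3, -1)

psi is separable, so gradient descent decouples: a follows -∂psi/∂a, b follows -∂psi/∂b.
∂psi/∂a = -4(a - 4)(a - 3)(a + 1); at a=2 this is -24, so a increases.
∂psi/∂b = -6(b - 2)(b + 1); at b=0 this is 12, so b decreases.
a converges to its nearest critical value 3 (a local min of the a-part); b converges to -1. The iterate converges to (3, -1).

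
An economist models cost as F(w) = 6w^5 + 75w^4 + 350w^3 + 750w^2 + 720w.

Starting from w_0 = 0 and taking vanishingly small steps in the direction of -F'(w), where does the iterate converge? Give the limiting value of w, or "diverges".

-1

F'(w) = 30(w + 1)(w + 2)(w + 3)(w + 4), so F'(0) = 720.
Gradient descent moves in the -F' direction, i.e. w is decreasing.
The nearest critical point in that direction is w = -1, where F'' = 180 > 0 (a local minimum). The iterate converges there.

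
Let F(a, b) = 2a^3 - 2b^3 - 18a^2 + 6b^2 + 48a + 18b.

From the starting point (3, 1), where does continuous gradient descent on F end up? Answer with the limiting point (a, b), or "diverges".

F is separable, so gradient descent decouples: a follows -∂F/∂a, b follows -∂F/∂b.
∂F/∂a = 6(a - 4)(a - 2); at a=3 this is -6, so a increases.
∂F/∂b = -6(b - 3)(b + 1); at b=1 this is 24, so b decreases.
a converges to its nearest critical value 4 (a local min of the a-part); b converges to -1. The iterate converges to (4, -1).

(4, -1)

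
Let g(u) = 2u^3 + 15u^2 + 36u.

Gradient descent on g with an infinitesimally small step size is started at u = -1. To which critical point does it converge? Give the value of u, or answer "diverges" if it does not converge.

-2

g'(u) = 6(u + 2)(u + 3), so g'(-1) = 12.
Gradient descent moves in the -g' direction, i.e. u is decreasing.
The nearest critical point in that direction is u = -2, where g'' = 6 > 0 (a local minimum). The iterate converges there.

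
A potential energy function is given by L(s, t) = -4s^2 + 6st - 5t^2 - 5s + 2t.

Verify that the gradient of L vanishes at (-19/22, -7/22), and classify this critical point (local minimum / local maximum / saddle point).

∇L = (-8s + 6t - 5, 6s - 10t + 2); substituting (-19/22, -7/22) gives ∇L = (0, 0), so (-19/22, -7/22) is indeed a critical point.
The Hessian of L is constant: H = [[-8, 6], [6, -10]].
det(H) = (-8)·(-10) − 6² = 44.
det(H) > 0 and tr(H) = -18 < 0, so H is negative definite and the point is a local maximum.

local maximum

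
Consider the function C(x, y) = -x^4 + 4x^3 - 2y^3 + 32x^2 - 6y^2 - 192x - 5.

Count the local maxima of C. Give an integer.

2

C separates as a function of x plus a function of y, so ∇C=0 decouples.
∂C/∂x = -4(x - 4)(x - 3)(x + 4) = 0 at x ∈ {-4, 3, 4}; ∂C/∂y = -6y(y + 2) = 0 at y ∈ {-2, 0}.
The Hessian is diagonal: diag(C_xx, C_yy). Second derivatives: C_xx(-4)=-224, C_xx(3)=28, C_xx(4)=-32; C_yy(-2)=12, C_yy(0)=-12.
Local maxima occur where both diagonal entries negative: (-4, 0), (4, 0). Count: 2.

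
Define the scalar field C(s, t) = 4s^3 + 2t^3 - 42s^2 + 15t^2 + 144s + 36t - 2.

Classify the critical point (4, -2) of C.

local minimum

The mixed partial ∂²C/∂s∂t is 0, so the Hessian at any point is diag(C_ss, C_tt) = diag(12(2s - 7), 6(2t + 5)).
At (4, -2): H = diag(12, 6).
Both eigenvalues are positive, so H is positive definite: a local minimum.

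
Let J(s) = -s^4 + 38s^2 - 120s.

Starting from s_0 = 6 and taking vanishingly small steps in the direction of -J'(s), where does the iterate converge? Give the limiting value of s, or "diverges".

J'(s) = -4(s - 3)(s - 2)(s + 5), so J'(6) = -528.
Gradient descent moves in the -J' direction, i.e. s is increasing.
There is no critical point above s=6, and J' keeps the same sign, so the iterate runs off to +∞.

diverges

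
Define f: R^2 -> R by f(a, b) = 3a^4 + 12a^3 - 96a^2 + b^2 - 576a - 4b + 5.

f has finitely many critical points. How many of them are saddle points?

1

f separates as a function of a plus a function of b, so ∇f=0 decouples.
∂f/∂a = 12(a - 4)(a + 3)(a + 4) = 0 at a ∈ {-4, -3, 4}; ∂f/∂b = 2(b - 2) = 0 at b ∈ {2}.
The Hessian is diagonal: diag(f_aa, f_bb). Second derivatives: f_aa(-4)=96, f_aa(-3)=-84, f_aa(4)=672; f_bb(2)=2.
Saddle points occur where the two diagonal entries have opposite signs: (-3, 2). Count: 1.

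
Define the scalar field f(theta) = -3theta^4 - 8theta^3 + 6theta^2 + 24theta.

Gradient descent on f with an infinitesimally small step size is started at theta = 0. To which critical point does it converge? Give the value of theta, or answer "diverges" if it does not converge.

-1

f'(theta) = -12(theta - 1)(theta + 1)(theta + 2), so f'(0) = 24.
Gradient descent moves in the -f' direction, i.e. theta is decreasing.
The nearest critical point in that direction is theta = -1, where f'' = 24 > 0 (a local minimum). The iterate converges there.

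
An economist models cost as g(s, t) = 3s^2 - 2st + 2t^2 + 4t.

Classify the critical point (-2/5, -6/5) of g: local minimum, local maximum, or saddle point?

local minimum

The Hessian of g is constant: H = [[6, -2], [-2, 4]].
det(H) = 6·4 − (-2)² = 20.
det(H) > 0 and tr(H) = 10 > 0, so H is positive definite and the point is a local minimum.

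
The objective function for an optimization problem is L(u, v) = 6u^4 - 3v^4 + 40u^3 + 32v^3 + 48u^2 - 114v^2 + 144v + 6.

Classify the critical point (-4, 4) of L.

saddle point

The mixed partial ∂²L/∂u∂v is 0, so the Hessian at any point is diag(L_uu, L_vv) = diag(24(3u^2 + 10u + 4), 12(-3v^2 + 16v - 19)).
At (-4, 4): H = diag(288, -36).
The eigenvalues have opposite signs, so H is indefinite: a saddle point.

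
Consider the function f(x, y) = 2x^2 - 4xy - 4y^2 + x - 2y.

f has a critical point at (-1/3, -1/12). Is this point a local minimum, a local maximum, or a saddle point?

saddle point

The Hessian of f is constant: H = [[4, -4], [-4, -8]].
det(H) = 4·(-8) − (-4)² = -48.
Since det(H) < 0, H is indefinite and the critical point is a saddle point.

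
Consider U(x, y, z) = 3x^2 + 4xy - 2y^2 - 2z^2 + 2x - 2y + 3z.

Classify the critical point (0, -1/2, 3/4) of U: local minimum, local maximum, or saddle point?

saddle point

The Hessian is constant: H = [[6, 4, 0], [4, -4, 0], [0, 0, -4]].
Leading principal minors: Δ₁ = 6, Δ₂ = -40, Δ₃ = 160.
The minors fit neither the all-positive nor the alternating-sign pattern, so H is indefinite: a saddle point.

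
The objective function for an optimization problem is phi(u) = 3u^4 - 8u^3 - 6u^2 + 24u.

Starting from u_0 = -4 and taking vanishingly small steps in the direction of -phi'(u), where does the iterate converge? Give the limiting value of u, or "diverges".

phi'(u) = 12(u - 2)(u - 1)(u + 1), so phi'(-4) = -1080.
Gradient descent moves in the -phi' direction, i.e. u is increasing.
The nearest critical point in that direction is u = -1, where phi'' = 72 > 0 (a local minimum). The iterate converges there.

-1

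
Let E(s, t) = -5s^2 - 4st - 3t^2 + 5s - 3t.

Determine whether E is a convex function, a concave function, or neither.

concave

E is quadratic, so its Hessian is the constant matrix H = [[-10, -4], [-4, -6]].
det(H) = 44, tr(H) = -16.
det(H) > 0 and tr(H) < 0, so H is negative definite everywhere: concave.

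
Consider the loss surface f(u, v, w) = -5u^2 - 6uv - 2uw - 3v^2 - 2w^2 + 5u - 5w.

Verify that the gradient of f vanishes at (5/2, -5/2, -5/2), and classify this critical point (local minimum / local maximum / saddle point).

∇f = (-10u - 6v - 2w + 5, -6u - 6v, -2u - 4w - 5); substituting (5/2, -5/2, -5/2) gives ∇f = (0, 0, 0), so (5/2, -5/2, -5/2) is indeed a critical point.
The Hessian is constant: H = [[-10, -6, -2], [-6, -6, 0], [-2, 0, -4]].
Leading principal minors: Δ₁ = -10, Δ₂ = 24, Δ₃ = -72.
The minors alternate sign starting negative (−, +, −), so H is negative definite: a local maximum.

local maximum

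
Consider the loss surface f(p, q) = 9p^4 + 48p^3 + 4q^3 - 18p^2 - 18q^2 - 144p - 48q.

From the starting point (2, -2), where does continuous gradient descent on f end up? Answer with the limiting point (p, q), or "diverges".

diverges

f is separable, so gradient descent decouples: p follows -∂f/∂p, q follows -∂f/∂q.
∂f/∂p = 36(p - 1)(p + 1)(p + 4); at p=2 this is 648, so p decreases.
∂f/∂q = 12(q - 4)(q + 1); at q=-2 this is 72, so q decreases.
The q-coordinate has no critical point in that direction and runs off to infinity.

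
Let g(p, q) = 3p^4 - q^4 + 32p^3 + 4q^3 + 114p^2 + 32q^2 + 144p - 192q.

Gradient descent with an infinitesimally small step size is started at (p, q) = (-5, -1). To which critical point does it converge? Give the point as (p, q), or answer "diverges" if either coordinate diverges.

g is separable, so gradient descent decouples: p follows -∂g/∂p, q follows -∂g/∂q.
∂g/∂p = 12(p + 1)(p + 3)(p + 4); at p=-5 this is -96, so p increases.
∂g/∂q = -4(q - 4)(q - 3)(q + 4); at q=-1 this is -240, so q increases.
p converges to its nearest critical value -4 (a local min of the p-part); q converges to 3. The iterate converges to (-4, 3).

(-4, 3)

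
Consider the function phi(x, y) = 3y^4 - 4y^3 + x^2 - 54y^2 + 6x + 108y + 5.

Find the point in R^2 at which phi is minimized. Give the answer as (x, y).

(-3, -3)

phi(x,y) separates as P(x) + Q(y) + 5, so its minimum is min P + min Q + 5.
P'(x) = 2x + 6 vanishes at x ∈ {-3}; Q'(y) = 12(y - 3)(y - 1)(y + 3) vanishes at y ∈ {-3, 1, 3}.
Local minima of P (where P''>0): P(-3)=-9. Local minima of Q: Q(-3)=-459, Q(3)=-27.
So the global minimum of phi is P(-3) + Q(-3) + 5 = -9 − 459 + 5 = -463, attained at (-3, -3).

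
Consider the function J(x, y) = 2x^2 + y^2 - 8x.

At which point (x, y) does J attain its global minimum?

J(x,y) separates as P(x) + Q(y), so its minimum is min P + min Q.
P'(x) = 4x - 8 vanishes at x ∈ {2}; Q'(y) = 2y vanishes at y ∈ {0}.
Local minima of P (where P''>0): P(2)=-8. Local minima of Q: Q(0)=0.
So the global minimum of J is P(2) + Q(0) = -8 + 0 = -8, attained at (2, 0).

(2, 0)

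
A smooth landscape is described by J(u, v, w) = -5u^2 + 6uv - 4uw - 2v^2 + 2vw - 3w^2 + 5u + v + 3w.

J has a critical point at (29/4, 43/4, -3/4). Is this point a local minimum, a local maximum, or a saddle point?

local maximum

The Hessian is constant: H = [[-10, 6, -4], [6, -4, 2], [-4, 2, -6]].
Leading principal minors: Δ₁ = -10, Δ₂ = 4, Δ₃ = -16.
The minors alternate sign starting negative (−, +, −), so H is negative definite: a local maximum.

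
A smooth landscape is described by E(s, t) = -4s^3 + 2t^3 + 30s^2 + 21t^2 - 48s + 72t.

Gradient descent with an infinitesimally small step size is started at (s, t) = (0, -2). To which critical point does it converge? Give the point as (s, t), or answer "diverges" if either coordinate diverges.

E is separable, so gradient descent decouples: s follows -∂E/∂s, t follows -∂E/∂t.
∂E/∂s = -12(s - 4)(s - 1); at s=0 this is -48, so s increases.
∂E/∂t = 6(t + 3)(t + 4); at t=-2 this is 12, so t decreases.
s converges to its nearest critical value 1 (a local min of the s-part); t converges to -3. The iterate converges to (1, -3).

(1, -3)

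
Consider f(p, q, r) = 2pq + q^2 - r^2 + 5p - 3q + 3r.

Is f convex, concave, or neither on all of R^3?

f is quadratic, so its Hessian is the constant matrix H = [[0, 2, 0], [2, 2, 0], [0, 0, -2]].
Leading principal minors: 0, -4, 8.
Neither pattern holds ⇒ H is indefinite ⇒ neither convex nor concave.

neither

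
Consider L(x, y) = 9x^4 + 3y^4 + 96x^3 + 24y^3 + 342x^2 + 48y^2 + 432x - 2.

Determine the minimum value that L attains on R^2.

-179

L(x,y) separates as P(x) + Q(y) − 2, so its minimum is min P + min Q − 2.
P'(x) = 36(x + 1)(x + 3)(x + 4) vanishes at x ∈ {-4, -3, -1}; Q'(y) = 12y(y + 2)(y + 4) vanishes at y ∈ {-4, -2, 0}.
Local minima of P (where P''>0): P(-4)=-96, P(-1)=-177. Local minima of Q: Q(-4)=0, Q(0)=0.
So the global minimum of L is P(-1) + Q(-4) − 2 = -177 + 0 − 2 = -179, attained at (-1, -4).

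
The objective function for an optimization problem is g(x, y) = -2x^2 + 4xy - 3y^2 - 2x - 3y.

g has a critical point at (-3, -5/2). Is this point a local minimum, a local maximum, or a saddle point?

The Hessian of g is constant: H = [[-4, 4], [4, -6]].
det(H) = (-4)·(-6) − 4² = 8.
det(H) > 0 and tr(H) = -10 < 0, so H is negative definite and the point is a local maximum.

local maximum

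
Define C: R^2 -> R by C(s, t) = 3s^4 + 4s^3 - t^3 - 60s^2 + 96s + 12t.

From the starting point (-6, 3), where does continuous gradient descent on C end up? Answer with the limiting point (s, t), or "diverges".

C is separable, so gradient descent decouples: s follows -∂C/∂s, t follows -∂C/∂t.
∂C/∂s = 12(s - 2)(s - 1)(s + 4); at s=-6 this is -1344, so s increases.
∂C/∂t = -3(t - 2)(t + 2); at t=3 this is -15, so t increases.
The t-coordinate has no critical point in that direction and runs off to infinity.

diverges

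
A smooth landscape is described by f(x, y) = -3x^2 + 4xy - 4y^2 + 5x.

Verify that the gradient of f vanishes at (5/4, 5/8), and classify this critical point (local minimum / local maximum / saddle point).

local maximum

∇f = (-6x + 4y + 5, 4x - 8y); substituting (5/4, 5/8) gives ∇f = (0, 0), so (5/4, 5/8) is indeed a critical point.
The Hessian of f is constant: H = [[-6, 4], [4, -8]].
det(H) = (-6)·(-8) − 4² = 32.
det(H) > 0 and tr(H) = -14 < 0, so H is negative definite and the point is a local maximum.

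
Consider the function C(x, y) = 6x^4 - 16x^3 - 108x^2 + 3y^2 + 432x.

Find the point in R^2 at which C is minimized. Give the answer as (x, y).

C(x,y) separates as P(x) + Q(y), so its minimum is min P + min Q.
P'(x) = 24(x - 3)(x - 2)(x + 3) vanishes at x ∈ {-3, 2, 3}; Q'(y) = 6y vanishes at y ∈ {0}.
Local minima of P (where P''>0): P(-3)=-1350, P(3)=378. Local minima of Q: Q(0)=0.
So the global minimum of C is P(-3) + Q(0) = -1350 + 0 = -1350, attained at (-3, 0).

(-3, 0)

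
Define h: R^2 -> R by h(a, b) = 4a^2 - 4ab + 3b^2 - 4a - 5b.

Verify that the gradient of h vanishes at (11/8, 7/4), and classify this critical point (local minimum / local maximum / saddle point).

∇h = (8a - 4b - 4, -4a + 6b - 5); substituting (11/8, 7/4) gives ∇h = (0, 0), so (11/8, 7/4) is indeed a critical point.
The Hessian of h is constant: H = [[8, -4], [-4, 6]].
det(H) = 8·6 − (-4)² = 32.
det(H) > 0 and tr(H) = 14 > 0, so H is positive definite and the point is a local minimum.

local minimum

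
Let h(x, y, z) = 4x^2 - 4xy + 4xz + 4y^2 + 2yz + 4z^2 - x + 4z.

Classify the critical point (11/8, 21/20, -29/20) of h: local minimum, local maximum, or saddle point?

local minimum

The Hessian is constant: H = [[8, -4, 4], [-4, 8, 2], [4, 2, 8]].
Leading principal minors: Δ₁ = 8, Δ₂ = 48, Δ₃ = 160.
All leading minors are positive, so H is positive definite: a local minimum.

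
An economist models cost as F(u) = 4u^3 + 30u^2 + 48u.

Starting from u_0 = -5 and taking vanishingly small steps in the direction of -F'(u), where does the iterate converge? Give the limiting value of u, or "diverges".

F'(u) = 12(u + 1)(u + 4), so F'(-5) = 48.
Gradient descent moves in the -F' direction, i.e. u is decreasing.
There is no critical point below u=-5, and F' keeps the same sign, so the iterate runs off to −∞.

diverges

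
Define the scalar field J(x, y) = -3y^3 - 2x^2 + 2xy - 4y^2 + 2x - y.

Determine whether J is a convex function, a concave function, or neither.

neither

The term -3y^3 is cubic, so the Hessian is not constant.
∂²J/∂y² = -18y - 8, which takes both signs as y varies (negative for sufficiently large y). A diagonal entry of the Hessian changing sign means the Hessian is neither positive- nor negative-semidefinite on all of R^2.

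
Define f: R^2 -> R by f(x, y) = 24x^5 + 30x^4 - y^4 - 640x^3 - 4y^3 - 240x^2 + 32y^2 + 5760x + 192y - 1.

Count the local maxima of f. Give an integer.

f separates as a function of x plus a function of y, so ∇f=0 decouples.
∂f/∂x = 120(x - 3)(x - 2)(x + 2)(x + 4) = 0 at x ∈ {-4, -2, 2, 3}; ∂f/∂y = -4(y - 4)(y + 3)(y + 4) = 0 at y ∈ {-4, -3, 4}.
The Hessian is diagonal: diag(f_xx, f_yy). Second derivatives: f_xx(-4)=-10080, f_xx(-2)=4800, f_xx(2)=-2880, f_xx(3)=4200; f_yy(-4)=-32, f_yy(-3)=28, f_yy(4)=-224.
Local maxima occur where both diagonal entries negative: (-4, -4), (-4, 4), (2, -4), (2, 4). Count: 4.

4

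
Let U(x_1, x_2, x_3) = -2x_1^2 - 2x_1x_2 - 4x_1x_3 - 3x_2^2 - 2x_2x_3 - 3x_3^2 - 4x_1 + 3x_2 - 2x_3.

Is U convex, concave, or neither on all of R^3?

concave

U is quadratic, so its Hessian is the constant matrix H = [[-4, -2, -4], [-2, -6, -2], [-4, -2, -6]].
Leading principal minors: -4, 20, -40.
Signs alternate −, +, − ⇒ H ≺ 0 ⇒ concave.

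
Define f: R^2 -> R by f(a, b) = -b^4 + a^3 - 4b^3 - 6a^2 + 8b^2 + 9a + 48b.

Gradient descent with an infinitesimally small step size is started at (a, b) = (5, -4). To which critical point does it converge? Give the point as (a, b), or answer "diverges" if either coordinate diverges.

diverges

f is separable, so gradient descent decouples: a follows -∂f/∂a, b follows -∂f/∂b.
∂f/∂a = 3(a - 3)(a - 1); at a=5 this is 24, so a decreases.
∂f/∂b = -4(b - 2)(b + 2)(b + 3); at b=-4 this is 48, so b decreases.
The b-coordinate has no critical point in that direction and runs off to infinity.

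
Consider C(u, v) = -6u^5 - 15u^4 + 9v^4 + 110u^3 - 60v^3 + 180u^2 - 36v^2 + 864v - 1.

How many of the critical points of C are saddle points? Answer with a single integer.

C separates as a function of u plus a function of v, so ∇C=0 decouples.
∂C/∂u = -30u(u - 3)(u + 1)(u + 4) = 0 at u ∈ {-4, -1, 0, 3}; ∂C/∂v = 36(v - 4)(v - 3)(v + 2) = 0 at v ∈ {-2, 3, 4}.
The Hessian is diagonal: diag(C_uu, C_vv). Second derivatives: C_uu(-4)=2520, C_uu(-1)=-360, C_uu(0)=360, C_uu(3)=-2520; C_vv(-2)=1080, C_vv(3)=-180, C_vv(4)=216.
Saddle points occur where the two diagonal entries have opposite signs: (-4, 3), (-1, -2), (-1, 4), (0, 3), (3, -2), (3, 4). Count: 6.

6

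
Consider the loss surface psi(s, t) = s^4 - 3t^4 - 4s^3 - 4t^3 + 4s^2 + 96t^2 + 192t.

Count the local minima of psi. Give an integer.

2

psi separates as a function of s plus a function of t, so ∇psi=0 decouples.
∂psi/∂s = 4s(s - 2)(s - 1) = 0 at s ∈ {0, 1, 2}; ∂psi/∂t = -12(t - 4)(t + 1)(t + 4) = 0 at t ∈ {-4, -1, 4}.
The Hessian is diagonal: diag(psi_ss, psi_tt). Second derivatives: psi_ss(0)=8, psi_ss(1)=-4, psi_ss(2)=8; psi_tt(-4)=-288, psi_tt(-1)=180, psi_tt(4)=-480.
Local minima occur where both diagonal entries positive: (0, -1), (2, -1). Count: 2.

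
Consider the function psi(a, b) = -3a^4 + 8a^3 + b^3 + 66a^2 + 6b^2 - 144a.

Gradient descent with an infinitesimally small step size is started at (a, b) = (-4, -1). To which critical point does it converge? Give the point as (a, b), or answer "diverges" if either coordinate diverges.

psi is separable, so gradient descent decouples: a follows -∂psi/∂a, b follows -∂psi/∂b.
∂psi/∂a = -12(a - 4)(a - 1)(a + 3); at a=-4 this is 480, so a decreases.
∂psi/∂b = 3b(b + 4); at b=-1 this is -9, so b increases.
The a-coordinate has no critical point in that direction and runs off to infinity.

diverges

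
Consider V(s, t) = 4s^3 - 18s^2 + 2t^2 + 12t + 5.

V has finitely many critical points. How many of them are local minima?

1

V separates as a function of s plus a function of t, so ∇V=0 decouples.
∂V/∂s = 12s(s - 3) = 0 at s ∈ {0, 3}; ∂V/∂t = 4(t + 3) = 0 at t ∈ {-3}.
The Hessian is diagonal: diag(V_ss, V_tt). Second derivatives: V_ss(0)=-36, V_ss(3)=36; V_tt(-3)=4.
Local minima occur where both diagonal entries positive: (3, -3). Count: 1.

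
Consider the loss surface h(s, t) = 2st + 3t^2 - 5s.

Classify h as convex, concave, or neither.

h is quadratic, so its Hessian is the constant matrix H = [[0, 2], [2, 6]].
det(H) = -4, tr(H) = 6.
det(H) < 0, so H is indefinite: neither convex nor concave.

neither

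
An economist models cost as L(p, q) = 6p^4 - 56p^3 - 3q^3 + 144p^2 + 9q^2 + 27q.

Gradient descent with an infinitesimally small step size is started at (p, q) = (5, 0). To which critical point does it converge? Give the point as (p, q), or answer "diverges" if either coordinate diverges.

L is separable, so gradient descent decouples: p follows -∂L/∂p, q follows -∂L/∂q.
∂L/∂p = 24p(p - 4)(p - 3); at p=5 this is 240, so p decreases.
∂L/∂q = -9(q - 3)(q + 1); at q=0 this is 27, so q decreases.
p converges to its nearest critical value 4 (a local min of the p-part); q converges to -1. The iterate converges to (4, -1).

(4, -1)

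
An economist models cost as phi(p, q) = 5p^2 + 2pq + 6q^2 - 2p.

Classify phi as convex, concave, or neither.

phi is quadratic, so its Hessian is the constant matrix H = [[10, 2], [2, 12]].
det(H) = 116, tr(H) = 22.
det(H) > 0 and tr(H) > 0, so H is positive definite everywhere: convex.

convex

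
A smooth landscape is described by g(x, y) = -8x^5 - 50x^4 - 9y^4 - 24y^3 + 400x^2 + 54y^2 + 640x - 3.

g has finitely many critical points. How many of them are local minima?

2

g separates as a function of x plus a function of y, so ∇g=0 decouples.
∂g/∂x = -40(x - 2)(x + 1)(x + 2)(x + 4) = 0 at x ∈ {-4, -2, -1, 2}; ∂g/∂y = -36y(y - 1)(y + 3) = 0 at y ∈ {-3, 0, 1}.
The Hessian is diagonal: diag(g_xx, g_yy). Second derivatives: g_xx(-4)=1440, g_xx(-2)=-320, g_xx(-1)=360, g_xx(2)=-2880; g_yy(-3)=-432, g_yy(0)=108, g_yy(1)=-144.
Local minima occur where both diagonal entries positive: (-4, 0), (-1, 0). Count: 2.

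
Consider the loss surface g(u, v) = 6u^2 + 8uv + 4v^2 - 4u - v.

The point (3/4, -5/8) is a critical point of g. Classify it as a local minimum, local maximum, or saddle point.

The Hessian of g is constant: H = [[12, 8], [8, 8]].
det(H) = 12·8 − 8² = 32.
det(H) > 0 and tr(H) = 20 > 0, so H is positive definite and the point is a local minimum.

local minimum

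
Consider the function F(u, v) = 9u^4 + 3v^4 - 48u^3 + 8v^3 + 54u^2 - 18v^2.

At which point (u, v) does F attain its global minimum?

(3, -3)

F(u,v) separates as P(u) + Q(v), so its minimum is min P + min Q.
P'(u) = 36u(u - 3)(u - 1) vanishes at u ∈ {0, 1, 3}; Q'(v) = 12v(v - 1)(v + 3) vanishes at v ∈ {-3, 0, 1}.
Local minima of P (where P''>0): P(0)=0, P(3)=-81. Local minima of Q: Q(-3)=-135, Q(1)=-7.
So the global minimum of F is P(3) + Q(-3) = -81 − 135 = -216, attained at (3, -3).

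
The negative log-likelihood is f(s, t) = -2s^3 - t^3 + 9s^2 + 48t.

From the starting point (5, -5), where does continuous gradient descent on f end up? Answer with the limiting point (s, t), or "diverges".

f is separable, so gradient descent decouples: s follows -∂f/∂s, t follows -∂f/∂t.
∂f/∂s = -6s(s - 3); at s=5 this is -60, so s increases.
∂f/∂t = -3(t - 4)(t + 4); at t=-5 this is -27, so t increases.
The s-coordinate has no critical point in that direction and runs off to infinity.

diverges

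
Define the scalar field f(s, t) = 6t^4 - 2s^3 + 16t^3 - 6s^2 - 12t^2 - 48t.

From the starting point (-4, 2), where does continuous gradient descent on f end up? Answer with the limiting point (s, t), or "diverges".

(-2, 1)

f is separable, so gradient descent decouples: s follows -∂f/∂s, t follows -∂f/∂t.
∂f/∂s = -6s(s + 2); at s=-4 this is -48, so s increases.
∂f/∂t = 24(t - 1)(t + 1)(t + 2); at t=2 this is 288, so t decreases.
s converges to its nearest critical value -2 (a local min of the s-part); t converges to 1. The iterate converges to (-2, 1).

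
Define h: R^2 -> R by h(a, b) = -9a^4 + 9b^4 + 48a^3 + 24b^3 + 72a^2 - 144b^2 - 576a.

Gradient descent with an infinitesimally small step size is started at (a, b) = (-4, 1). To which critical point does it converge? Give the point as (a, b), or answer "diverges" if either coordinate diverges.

diverges

h is separable, so gradient descent decouples: a follows -∂h/∂a, b follows -∂h/∂b.
∂h/∂a = -36(a - 4)(a - 2)(a + 2); at a=-4 this is 3456, so a decreases.
∂h/∂b = 36b(b - 2)(b + 4); at b=1 this is -180, so b increases.
The a-coordinate has no critical point in that direction and runs off to infinity.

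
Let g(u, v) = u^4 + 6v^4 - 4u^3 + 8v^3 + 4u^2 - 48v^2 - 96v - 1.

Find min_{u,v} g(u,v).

g(u,v) separates as P(u) + Q(v) − 1, so its minimum is min P + min Q − 1.
P'(u) = 4u(u - 2)(u - 1) vanishes at u ∈ {0, 1, 2}; Q'(v) = 24(v - 2)(v + 1)(v + 2) vanishes at v ∈ {-2, -1, 2}.
Local minima of P (where P''>0): P(0)=0, P(2)=0. Local minima of Q: Q(-2)=32, Q(2)=-224.
So the global minimum of g is P(0) + Q(2) − 1 = 0 − 224 − 1 = -225, attained at (0, 2).

-225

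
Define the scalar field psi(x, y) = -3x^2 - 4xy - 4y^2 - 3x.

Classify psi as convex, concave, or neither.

psi is quadratic, so its Hessian is the constant matrix H = [[-6, -4], [-4, -8]].
det(H) = 32, tr(H) = -14.
det(H) > 0 and tr(H) < 0, so H is negative definite everywhere: concave.

concave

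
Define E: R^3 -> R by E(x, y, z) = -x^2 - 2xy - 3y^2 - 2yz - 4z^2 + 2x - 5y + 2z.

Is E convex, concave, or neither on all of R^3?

E is quadratic, so its Hessian is the constant matrix H = [[-2, -2, 0], [-2, -6, -2], [0, -2, -8]].
Leading principal minors: -2, 8, -56.
Signs alternate −, +, − ⇒ H ≺ 0 ⇒ concave.

concave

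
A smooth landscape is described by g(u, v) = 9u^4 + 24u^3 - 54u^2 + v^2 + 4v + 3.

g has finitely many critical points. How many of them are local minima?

g separates as a function of u plus a function of v, so ∇g=0 decouples.
∂g/∂u = 36u(u - 1)(u + 3) = 0 at u ∈ {-3, 0, 1}; ∂g/∂v = 2(v + 2) = 0 at v ∈ {-2}.
The Hessian is diagonal: diag(g_uu, g_vv). Second derivatives: g_uu(-3)=432, g_uu(0)=-108, g_uu(1)=144; g_vv(-2)=2.
Local minima occur where both diagonal entries positive: (-3, -2), (1, -2). Count: 2.

2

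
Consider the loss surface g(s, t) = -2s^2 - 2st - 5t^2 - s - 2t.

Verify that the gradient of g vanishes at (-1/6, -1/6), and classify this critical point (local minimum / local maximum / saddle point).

∇g = (-4s - 2t - 1, -2s - 10t - 2); substituting (-1/6, -1/6) gives ∇g = (0, 0), so (-1/6, -1/6) is indeed a critical point.
The Hessian of g is constant: H = [[-4, -2], [-2, -10]].
det(H) = (-4)·(-10) − (-2)² = 36.
det(H) > 0 and tr(H) = -14 < 0, so H is negative definite and the point is a local maximum.

local maximum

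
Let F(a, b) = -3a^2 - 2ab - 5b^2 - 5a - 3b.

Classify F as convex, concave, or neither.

F is quadratic, so its Hessian is the constant matrix H = [[-6, -2], [-2, -10]].
det(H) = 56, tr(H) = -16.
det(H) > 0 and tr(H) < 0, so H is negative definite everywhere: concave.

concave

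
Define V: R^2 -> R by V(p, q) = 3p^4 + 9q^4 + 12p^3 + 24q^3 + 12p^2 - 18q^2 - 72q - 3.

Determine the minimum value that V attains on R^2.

V(p,q) separates as A(p) + B(q) − 3, so its minimum is min A + min B − 3.
A'(p) = 12p(p + 1)(p + 2) vanishes at p ∈ {-2, -1, 0}; B'(q) = 36(q - 1)(q + 1)(q + 2) vanishes at q ∈ {-2, -1, 1}.
Local minima of A (where A''>0): A(-2)=0, A(0)=0. Local minima of B: B(-2)=24, B(1)=-57.
So the global minimum of V is A(-2) + B(1) − 3 = 0 − 57 − 3 = -60, attained at (-2, 1).

-60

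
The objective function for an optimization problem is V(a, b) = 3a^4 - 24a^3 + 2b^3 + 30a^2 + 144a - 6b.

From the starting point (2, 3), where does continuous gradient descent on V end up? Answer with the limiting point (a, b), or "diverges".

V is separable, so gradient descent decouples: a follows -∂V/∂a, b follows -∂V/∂b.
∂V/∂a = 12(a - 4)(a - 3)(a + 1); at a=2 this is 72, so a decreases.
∂V/∂b = 6(b - 1)(b + 1); at b=3 this is 48, so b decreases.
a converges to its nearest critical value -1 (a local min of the a-part); b converges to 1. The iterate converges to (-1, 1).

(-1, 1)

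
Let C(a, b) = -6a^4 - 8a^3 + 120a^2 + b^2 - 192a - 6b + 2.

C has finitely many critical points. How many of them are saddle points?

C separates as a function of a plus a function of b, so ∇C=0 decouples.
∂C/∂a = -24(a - 2)(a - 1)(a + 4) = 0 at a ∈ {-4, 1, 2}; ∂C/∂b = 2(b - 3) = 0 at b ∈ {3}.
The Hessian is diagonal: diag(C_aa, C_bb). Second derivatives: C_aa(-4)=-720, C_aa(1)=120, C_aa(2)=-144; C_bb(3)=2.
Saddle points occur where the two diagonal entries have opposite signs: (-4, 3), (2, 3). Count: 2.

2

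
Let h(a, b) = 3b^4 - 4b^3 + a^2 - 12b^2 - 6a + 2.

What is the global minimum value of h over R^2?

h(a,b) separates as P(a) + Q(b) + 2, so its minimum is min P + min Q + 2.
P'(a) = 2a - 6 vanishes at a ∈ {3}; Q'(b) = 12b(b - 2)(b + 1) vanishes at b ∈ {-1, 0, 2}.
Local minima of P (where P''>0): P(3)=-9. Local minima of Q: Q(-1)=-5, Q(2)=-32.
So the global minimum of h is P(3) + Q(2) + 2 = -9 − 32 + 2 = -39, attained at (3, 2).

-39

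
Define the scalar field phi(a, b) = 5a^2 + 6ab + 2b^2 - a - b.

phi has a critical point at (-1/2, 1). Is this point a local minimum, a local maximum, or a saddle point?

The Hessian of phi is constant: H = [[10, 6], [6, 4]].
det(H) = 10·4 − 6² = 4.
det(H) > 0 and tr(H) = 14 > 0, so H is positive definite and the point is a local minimum.

local minimum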